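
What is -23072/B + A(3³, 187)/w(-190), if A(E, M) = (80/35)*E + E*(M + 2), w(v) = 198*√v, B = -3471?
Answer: 23072/3471 - 4017*I*√190/29260 ≈ 6.6471 - 1.8924*I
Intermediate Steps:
A(E, M) = 16*E/7 + E*(2 + M) (A(E, M) = (80*(1/35))*E + E*(2 + M) = 16*E/7 + E*(2 + M))
-23072/B + A(3³, 187)/w(-190) = -23072/(-3471) + ((⅐)*3³*(30 + 7*187))/((198*√(-190))) = -23072*(-1/3471) + ((⅐)*27*(30 + 1309))/((198*(I*√190))) = 23072/3471 + ((⅐)*27*1339)/((198*I*√190)) = 23072/3471 + 36153*(-I*√190/37620)/7 = 23072/3471 - 4017*I*√190/29260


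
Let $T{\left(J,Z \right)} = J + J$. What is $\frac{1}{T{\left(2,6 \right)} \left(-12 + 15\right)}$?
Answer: $\frac{1}{12} \approx 0.083333$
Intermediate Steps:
$T{\left(J,Z \right)} = 2 J$
$\frac{1}{T{\left(2,6 \right)} \left(-12 + 15\right)} = \frac{1}{2 \cdot 2 \left(-12 + 15\right)} = \frac{1}{4 \cdot 3} = \frac{1}{12}$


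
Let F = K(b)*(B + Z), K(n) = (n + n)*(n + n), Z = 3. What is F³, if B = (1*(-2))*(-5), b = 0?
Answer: 0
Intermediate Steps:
B = 10 (B = -2*(-5) = 10)
K(n) = 4*n² (K(n) = (2*n)*(2*n) = 4*n²)
F = 0 (F = (4*0²)*(10 + 3) = (4*0)*13 = 0*13 = 0)
F³ = 0³ = 0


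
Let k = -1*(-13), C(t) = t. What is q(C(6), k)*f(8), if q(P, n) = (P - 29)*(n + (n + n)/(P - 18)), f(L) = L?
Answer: -5980/3 ≈ -1993.3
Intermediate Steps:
k = 13
q(P, n) = (-29 + P)*(n + 2*n/(-18 + P)) (q(P, n) = (-29 + P)*(n + (2*n)/(-18 + P)) = (-29 + P)*(n + 2*n/(-18 + P)))
q(C(6), k)*f(8) = (13*(464 + 6² - 45*6)/(-18 + 6))*8 = (13*(464 + 36 - 270)/(-12))*8 = (13*(-1/12)*230)*8 = -1495/6*8 = -5980/3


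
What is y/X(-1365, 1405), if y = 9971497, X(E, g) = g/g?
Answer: 9971497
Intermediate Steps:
X(E, g) = 1
y/X(-1365, 1405) = 9971497/1 = 9971497*1 = 9971497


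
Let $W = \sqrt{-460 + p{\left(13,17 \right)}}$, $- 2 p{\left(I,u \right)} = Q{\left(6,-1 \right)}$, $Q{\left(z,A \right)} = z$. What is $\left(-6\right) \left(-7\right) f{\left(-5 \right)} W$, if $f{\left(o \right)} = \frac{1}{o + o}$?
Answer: $- \frac{21 i \sqrt{463}}{5} \approx - 90.373 i$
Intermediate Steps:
$p{\left(I,u \right)} = -3$ ($p{\left(I,u \right)} = \left(- \frac{1}{2}\right) 6 = -3$)
$W = i \sqrt{463}$ ($W = \sqrt{-460 - 3} = \sqrt{-463} = i \sqrt{463} \approx 21.517 i$)
$f{\left(o \right)} = \frac{1}{2 o}$
$\left(-6\right) \left(-7\right) f{\left(-5 \right)} W = \left(-6\right) \left(-7\right) \frac{1}{2 \left(-5\right)} i \sqrt{463} = 42 \cdot \frac{1}{2} \left(- \frac{1}{5}\right) i \sqrt{463} = 42 \left(- \frac{1}{10}\right) i \sqrt{463} = - \frac{21 i \sqrt{463}}{5}$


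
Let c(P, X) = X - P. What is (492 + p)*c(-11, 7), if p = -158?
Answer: 6012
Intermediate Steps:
(492 + p)*c(-11, 7) = (492 - 158)*(7 - 1*(-11)) = 334*(7 + 11) = 334*18 = 6012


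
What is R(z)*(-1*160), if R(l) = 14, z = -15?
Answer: -2240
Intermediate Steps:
R(z)*(-1*160) = 14*(-1*160) = 14*(-160) = -2240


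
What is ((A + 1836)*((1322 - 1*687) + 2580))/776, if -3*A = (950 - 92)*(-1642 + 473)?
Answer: 540393275/388 ≈ 1.3928e+6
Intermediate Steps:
A = 334334 (A = -(950 - 92)*(-1642 + 473)/3 = -286*(-1169) = -⅓*(-1003002) = 334334)
((A + 1836)*((1322 - 1*687) + 2580))/776 = ((334334 + 1836)*((1322 - 1*687) + 2580))/776 = (336170*((1322 - 687) + 2580))*(1/776) = (336170*(635 + 2580))*(1/776) = (336170*3215)*(1/776) = 1080786550*(1/776) = 540393275/388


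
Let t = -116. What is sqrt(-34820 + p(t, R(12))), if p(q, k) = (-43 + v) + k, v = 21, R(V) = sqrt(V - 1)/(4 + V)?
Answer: sqrt(-557472 + sqrt(11))/4 ≈ 186.66*I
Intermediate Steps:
R(V) = sqrt(-1 + V)/(4 + V)
p(q, k) = -22 + k (p(q, k) = (-43 + 21) + k = -22 + k)
sqrt(-34820 + p(t, R(12))) = sqrt(-34820 + (-22 + sqrt(-1 + 12)/(4 + 12))) = sqrt(-34820 + (-22 + sqrt(11)/16)) = sqrt(-34842 + sqrt(11)/16)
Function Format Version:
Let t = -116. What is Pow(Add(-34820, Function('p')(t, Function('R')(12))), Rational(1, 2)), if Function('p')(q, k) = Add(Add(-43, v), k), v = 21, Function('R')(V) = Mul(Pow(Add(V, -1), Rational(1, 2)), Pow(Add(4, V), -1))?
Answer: Mul(Rational(1, 4), Pow(Add(-557472, Pow(11, Rational(1, 2))), Rational(1, 2))) ≈ Mul(186.66, I)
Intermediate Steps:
Function('R')(V) = Mul(Pow(Add(-1, V), Rational(1, 2)), Pow(Add(4, V), -1))
Function('p')(q, k) = Add(-22, k) (Function('p')(q, k) = Add(Add(-43, 21), k) = Add(-22, k))
Pow(Add(-34820, Function('p')(t, Function('R')(12))), Rational(1, 2)) = Pow(Add(-34820, Add(-22, Mul(Pow(Add(-1, 12), Rational(1, 2)), Pow(Add(4, 12), -1)))), Rational(1, 2)) = Pow(Add(-34820, Add(-22, Mul(Pow(11, Rational(1, 2)), Pow(16, -1)))), Rational(1, 2)) = Pow(Add(-34820, Add(-22, Mul(Pow(11, Rational(1, 2)), Rational(1, 16)))), Rational(1, 2)) = Pow(Add(-34820, Add(-22, Mul(Rational(1, 16), Pow(11, Rational(1, 2))))), Rational(1, 2)) = Pow(Add(-34842, Mul(Rational(1, 16), Pow(11, Rational(1, 2)))), Rational(1, 2))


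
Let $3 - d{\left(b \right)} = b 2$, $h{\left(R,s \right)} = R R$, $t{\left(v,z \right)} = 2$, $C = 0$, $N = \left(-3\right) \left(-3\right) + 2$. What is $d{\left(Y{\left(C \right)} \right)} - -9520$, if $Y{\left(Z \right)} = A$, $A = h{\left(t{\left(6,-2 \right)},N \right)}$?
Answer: $9515$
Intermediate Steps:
$N = 11$ ($N = 9 + 2 = 11$)
$h{\left(R,s \right)} = R^{2}$
$A = 4$ ($A = 2^{2} = 4$)
$Y{\left(Z \right)} = 4$
$d{\left(b \right)} = 3 - 2 b$ ($d{\left(b \right)} = 3 - b 2 = 3 - 2 b$)
$d{\left(Y{\left(C \right)} \right)} - -9520 = \left(3 - 8\right) - -9520 = \left(3 - 8\right) + 9520 = -5 + 9520 = 9515$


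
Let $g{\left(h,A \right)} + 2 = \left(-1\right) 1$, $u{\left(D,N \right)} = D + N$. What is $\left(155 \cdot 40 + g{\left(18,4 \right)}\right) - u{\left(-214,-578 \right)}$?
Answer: $6989$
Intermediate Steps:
$g{\left(h,A \right)} = -3$ ($g{\left(h,A \right)} = -2 - 1 = -3$)
$\left(155 \cdot 40 + g{\left(18,4 \right)}\right) - u{\left(-214,-578 \right)} = \left(155 \cdot 40 - 3\right) - \left(-214 - 578\right) = \left(6200 - 3\right) - -792 = 6197 + 792 = 6989$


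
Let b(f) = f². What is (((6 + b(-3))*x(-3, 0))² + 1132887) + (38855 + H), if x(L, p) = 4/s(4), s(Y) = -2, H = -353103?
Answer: 819539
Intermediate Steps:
x(L, p) = -2 (x(L, p) = 4/(-2) = 4*(-½) = -2)
(((6 + b(-3))*x(-3, 0))² + 1132887) + (38855 + H) = (((6 + (-3)²)*(-2))² + 1132887) + (38855 - 353103) = (((6 + 9)*(-2))² + 1132887) - 314248 = ((15*(-2))² + 1132887) - 314248 = ((-30)² + 1132887) - 314248 = (900 + 1132887) - 314248 = 1133787 - 314248 = 819539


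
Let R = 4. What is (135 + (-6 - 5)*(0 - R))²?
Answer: 32041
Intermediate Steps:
(135 + (-6 - 5)*(0 - R))² = (135 + (-6 - 5)*(0 - 1*4))² = (135 - 11*(0 - 4))² = (135 - 11*(-4))² = (135 + 44)² = 179² = 32041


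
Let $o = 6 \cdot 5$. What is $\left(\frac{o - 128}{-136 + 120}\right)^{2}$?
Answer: $\frac{2401}{64} \approx 37.516$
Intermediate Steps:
$o = 30$
$\left(\frac{o - 128}{-136 + 120}\right)^{2} = \left(\frac{30 - 128}{-136 + 120}\right)^{2} = \left(- \frac{98}{-16}\right)^{2} = \left(\left(-98\right) \left(- \frac{1}{16}\right)\right)^{2} = \left(\frac{49}{8}\right)^{2} = \frac{2401}{64}$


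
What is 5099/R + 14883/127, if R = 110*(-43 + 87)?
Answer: 72681293/614680 ≈ 118.24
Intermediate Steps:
R = 4840 (R = 110*44 = 4840)
5099/R + 14883/127 = 5099/4840 + 14883/127 = 72681293/614680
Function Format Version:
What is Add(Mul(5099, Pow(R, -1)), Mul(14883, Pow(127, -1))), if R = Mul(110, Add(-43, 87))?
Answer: Rational(72681293, 614680) ≈ 118.24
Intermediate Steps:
R = 4840 (R = Mul(110, 44) = 4840)
Add(Mul(5099, Pow(R, -1)), Mul(14883, Pow(127, -1))) = Add(Mul(5099, Pow(4840, -1)), Mul(14883, Pow(127, -1))) = Add(Mul(5099, Rational(1, 4840)), Mul(14883, Rational(1, 127))) = Add(Rational(5099, 4840), Rational(14883, 127)) = Rational(72681293, 614680)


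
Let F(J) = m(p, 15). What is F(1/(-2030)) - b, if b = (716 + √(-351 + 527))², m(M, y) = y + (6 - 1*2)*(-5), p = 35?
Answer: -512837 - 5728*√11 ≈ -5.3184e+5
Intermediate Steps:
m(M, y) = -20 + y (m(M, y) = y + (6 - 2)*(-5) = y + 4*(-5) = y - 20 = -20 + y)
F(J) = -5 (F(J) = -20 + 15 = -5)
b = (716 + 4*√11)² (b = (716 + √176)² = (716 + 4*√11)² ≈ 5.3183e+5)
F(1/(-2030)) - b = -5 - (512832 + 5728*√11) = -5 + (-512832 - 5728*√11) = -512837 - 5728*√11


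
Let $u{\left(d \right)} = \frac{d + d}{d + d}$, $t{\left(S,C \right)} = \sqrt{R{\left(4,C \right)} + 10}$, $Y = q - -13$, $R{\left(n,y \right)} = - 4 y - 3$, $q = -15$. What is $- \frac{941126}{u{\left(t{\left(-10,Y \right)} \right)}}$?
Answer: $-941126$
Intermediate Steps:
$R{\left(n,y \right)} = -3 - 4 y$
$Y = -2$ ($Y = -15 - -13 = -15 + 13 = -2$)
$t{\left(S,C \right)} = \sqrt{7 - 4 C}$ ($t{\left(S,C \right)} = \sqrt{\left(-3 - 4 C\right) + 10} = \sqrt{7 - 4 C}$)
$u{\left(d \right)} = 1$ ($u{\left(d \right)} = \frac{2 d}{2 d} = 2 d \frac{1}{2 d} = 1$)
$- \frac{941126}{u{\left(t{\left(-10,Y \right)} \right)}} = - \frac{941126}{1} = \left(-941126\right) 1 = -941126$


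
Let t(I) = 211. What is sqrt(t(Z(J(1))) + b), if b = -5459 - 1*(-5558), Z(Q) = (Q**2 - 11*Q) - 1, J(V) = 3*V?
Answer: sqrt(310) ≈ 17.607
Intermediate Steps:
Z(Q) = -1 + Q**2 - 11*Q
b = 99 (b = -5459 + 5558 = 99)
sqrt(t(Z(J(1))) + b) = sqrt(211 + 99) = sqrt(310)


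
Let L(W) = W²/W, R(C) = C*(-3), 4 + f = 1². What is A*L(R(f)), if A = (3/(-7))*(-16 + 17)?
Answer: -27/7 ≈ -3.8571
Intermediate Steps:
f = -3 (f = -4 + 1² = -4 + 1 = -3)
R(C) = -3*C
L(W) = W
A = -3/7 (A = (3*(-⅐))*1 = -3/7*1 = -3/7 ≈ -0.42857)
A*L(R(f)) = -(-9)*(-3)/7 = -3/7*9 = -27/7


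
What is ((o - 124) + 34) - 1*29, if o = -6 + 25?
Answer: -100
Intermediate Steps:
o = 19
((o - 124) + 34) - 1*29 = ((19 - 124) + 34) - 1*29 = (-105 + 34) - 29 = -71 - 29 = -100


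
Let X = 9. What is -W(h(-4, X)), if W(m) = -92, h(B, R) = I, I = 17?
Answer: 92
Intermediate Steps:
h(B, R) = 17
-W(h(-4, X)) = -1*(-92) = 92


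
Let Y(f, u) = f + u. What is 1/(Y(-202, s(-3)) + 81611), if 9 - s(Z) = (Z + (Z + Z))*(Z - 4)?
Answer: 1/81355 ≈ 1.2292e-5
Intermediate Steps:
s(Z) = 9 - 3*Z*(-4 + Z) (s(Z) = 9 - (Z + (Z + Z))*(Z - 4) = 9 - (Z + 2*Z)*(-4 + Z) = 9 - 3*Z*(-4 + Z))
1/(Y(-202, s(-3)) + 81611) = 1/((-202 + (9 - 3*(-3)² + 12*(-3))) + 81611) = 1/((-202 + (9 - 3*9 - 36)) + 81611) = 1/((-202 + (9 - 27 - 36)) + 81611) = 1/((-202 - 54) + 81611) = 1/(-256 + 81611) = 1/81355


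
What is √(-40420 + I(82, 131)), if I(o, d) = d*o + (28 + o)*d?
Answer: 2*I*√3817 ≈ 123.56*I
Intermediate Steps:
I(o, d) = d*o + d*(28 + o)
√(-40420 + I(82, 131)) = √(-40420 + 2*131*(14 + 82)) = √(-40420 + 2*131*96) = √(-40420 + 25152) = √(-15268) = 2*I*√3817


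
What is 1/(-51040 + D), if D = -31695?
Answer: -1/82735 ≈ -1.2087e-5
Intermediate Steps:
1/(-51040 + D) = 1/(-51040 - 31695) = 1/(-82735) = -1/82735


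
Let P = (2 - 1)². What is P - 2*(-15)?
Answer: 31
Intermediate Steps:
P = 1 (P = 1² = 1)
P - 2*(-15) = 1 - 2*(-15) = 1 + 30 = 31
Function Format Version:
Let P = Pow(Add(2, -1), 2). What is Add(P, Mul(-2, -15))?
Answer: 31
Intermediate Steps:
P = 1 (P = Pow(1, 2) = 1)
Add(P, Mul(-2, -15)) = Add(1, Mul(-2, -15)) = Add(1, 30) = 31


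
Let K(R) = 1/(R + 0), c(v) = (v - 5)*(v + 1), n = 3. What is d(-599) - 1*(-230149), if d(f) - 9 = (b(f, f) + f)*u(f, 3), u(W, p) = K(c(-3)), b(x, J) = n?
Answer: 920483/4 ≈ 2.3012e+5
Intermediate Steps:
b(x, J) = 3
c(v) = (1 + v)*(-5 + v) (c(v) = (-5 + v)*(1 + v) = (1 + v)*(-5 + v))
K(R) = 1/R
u(W, p) = 1/16 (u(W, p) = 1/(-5 + (-3)² - 4*(-3)) = 1/(-5 + 9 + 12) = 1/16)
d(f) = 147/16 + f/16 (d(f) = 9 + (3 + f)*(1/16) = 9 + (3/16 + f/16) = 147/16 + f/16)
d(-599) - 1*(-230149) = (147/16 + (1/16)*(-599)) - 1*(-230149) = (147/16 - 599/16) + 230149 = -113/4 + 230149 = 920483/4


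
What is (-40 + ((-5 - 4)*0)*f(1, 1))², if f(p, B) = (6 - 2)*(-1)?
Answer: 1600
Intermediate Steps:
f(p, B) = -4 (f(p, B) = 4*(-1) = -4)
(-40 + ((-5 - 4)*0)*f(1, 1))² = (-40 + ((-5 - 4)*0)*(-4))² = (-40 - 9*0*(-4))² = (-40 + 0*(-4))² = (-40 + 0)² = (-40)² = 1600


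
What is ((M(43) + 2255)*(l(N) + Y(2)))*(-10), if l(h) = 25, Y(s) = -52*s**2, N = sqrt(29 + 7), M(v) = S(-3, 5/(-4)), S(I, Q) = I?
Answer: 4121160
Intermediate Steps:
M(v) = -3
N = 6 (N = sqrt(36) = 6)
((M(43) + 2255)*(l(N) + Y(2)))*(-10) = ((-3 + 2255)*(25 - 52*2**2))*(-10) = (2252*(25 - 52*4))*(-10) = (2252*(25 - 208))*(-10) = (2252*(-183))*(-10) = -412116*(-10) = 4121160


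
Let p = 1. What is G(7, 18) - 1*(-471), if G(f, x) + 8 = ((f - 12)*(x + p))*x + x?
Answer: -1229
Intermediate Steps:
G(f, x) = -8 + x + x*(1 + x)*(-12 + f) (G(f, x) = -8 + (((f - 12)*(x + 1))*x + x) = -8 + (((-12 + f)*(1 + x))*x + x) = -8 + (((1 + x)*(-12 + f))*x + x) = -8 + (x*(1 + x)*(-12 + f) + x) = -8 + (x + x*(1 + x)*(-12 + f)) = -8 + x + x*(1 + x)*(-12 + f))
G(7, 18) - 1*(-471) = (-8 - 12*18² - 11*18 + 7*18 + 7*18²) - 1*(-471) = (-8 - 12*324 - 198 + 126 + 7*324) + 471 = (-8 - 3888 - 198 + 126 + 2268) + 471 = -1700 + 471 = -1229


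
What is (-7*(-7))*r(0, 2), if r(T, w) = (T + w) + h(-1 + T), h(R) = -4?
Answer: -98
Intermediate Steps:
r(T, w) = -4 + T + w (r(T, w) = (T + w) - 4 = -4 + T + w)
(-7*(-7))*r(0, 2) = (-7*(-7))*(-4 + 0 + 2) = 49*(-2) = -98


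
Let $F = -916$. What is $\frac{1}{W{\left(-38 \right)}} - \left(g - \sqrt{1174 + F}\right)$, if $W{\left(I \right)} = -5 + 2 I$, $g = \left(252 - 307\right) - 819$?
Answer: $\frac{70793}{81} + \sqrt{258} \approx 890.05$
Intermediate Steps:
$g = -874$ ($g = -55 - 819 = -874$)
$\frac{1}{W{\left(-38 \right)}} - \left(g - \sqrt{1174 + F}\right) = \frac{1}{-5 + 2 \left(-38\right)} - \left(-874 - \sqrt{1174 - 916}\right) = \frac{1}{-5 - 76} - \left(-874 - \sqrt{258}\right) = \frac{1}{-81} + \left(874 + \sqrt{258}\right) = - \frac{1}{81} + \left(874 + \sqrt{258}\right) = \frac{70793}{81} + \sqrt{258}$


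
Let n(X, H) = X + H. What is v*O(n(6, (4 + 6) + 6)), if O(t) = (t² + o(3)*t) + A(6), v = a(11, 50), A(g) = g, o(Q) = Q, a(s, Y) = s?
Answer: 6116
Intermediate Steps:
n(X, H) = H + X
v = 11
O(t) = 6 + t² + 3*t (O(t) = (t² + 3*t) + 6 = 6 + t² + 3*t)
v*O(n(6, (4 + 6) + 6)) = 11*(6 + (((4 + 6) + 6) + 6)² + 3*(((4 + 6) + 6) + 6)) = 11*(6 + ((10 + 6) + 6)² + 3*((10 + 6) + 6)) = 11*(6 + (16 + 6)² + 3*(16 + 6)) = 11*(6 + 22² + 3*22) = 11*(6 + 484 + 66) = 11*556 = 6116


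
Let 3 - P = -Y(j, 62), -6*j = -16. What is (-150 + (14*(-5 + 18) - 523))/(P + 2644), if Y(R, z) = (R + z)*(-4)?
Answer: -1473/7165 ≈ -0.20558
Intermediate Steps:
j = 8/3 (j = -⅙*(-16) = 8/3 ≈ 2.6667)
Y(R, z) = -4*R - 4*z
P = -767/3 (P = 3 - (-1)*(-4*8/3 - 4*62) = 3 - (-1)*(-32/3 - 248) = 3 - (-1)*(-776)/3 = 3 - 1*776/3 = 3 - 776/3 = -767/3 ≈ -255.67)
(-150 + (14*(-5 + 18) - 523))/(P + 2644) = (-150 + (14*(-5 + 18) - 523))/(-767/3 + 2644) = (-150 + (14*13 - 523))/(7165/3) = (-150 + (182 - 523))*(3/7165) = (-150 - 341)*(3/7165) = -491*3/7165 = -1473/7165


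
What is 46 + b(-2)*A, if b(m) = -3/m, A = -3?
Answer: 83/2 ≈ 41.500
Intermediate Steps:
46 + b(-2)*A = 46 - 3/(-2)*(-3) = 46 - 3*(-½)*(-3) = 46 + (3/2)*(-3) = 46 - 9/2 = 83/2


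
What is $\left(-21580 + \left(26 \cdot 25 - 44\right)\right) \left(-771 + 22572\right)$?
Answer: $-457254174$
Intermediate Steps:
$\left(-21580 + \left(26 \cdot 25 - 44\right)\right) \left(-771 + 22572\right) = \left(-21580 + \left(650 - 44\right)\right) 21801 = \left(-21580 + 606\right) 21801 = \left(-20974\right) 21801 = -457254174$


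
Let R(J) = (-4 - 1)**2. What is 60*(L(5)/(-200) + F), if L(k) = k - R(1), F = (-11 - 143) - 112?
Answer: -15954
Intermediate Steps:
F = -266 (F = -154 - 112 = -266)
R(J) = 25 (R(J) = (-5)**2 = 25)
L(k) = -25 + k (L(k) = k - 1*25 = k - 25 = -25 + k)
60*(L(5)/(-200) + F) = 60*((-25 + 5)/(-200) - 266) = 60*(-20*(-1/200) - 266) = 60*(1/10 - 266) = 60*(-2659/10) = -15954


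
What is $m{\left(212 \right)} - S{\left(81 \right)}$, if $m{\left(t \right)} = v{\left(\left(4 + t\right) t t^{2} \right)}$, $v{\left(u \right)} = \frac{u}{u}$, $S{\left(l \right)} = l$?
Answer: $-80$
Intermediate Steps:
$v{\left(u \right)} = 1$
$m{\left(t \right)} = 1$
$m{\left(212 \right)} - S{\left(81 \right)} = 1 - 81 = -80$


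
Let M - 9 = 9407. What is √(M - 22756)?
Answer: 2*I*√3335 ≈ 115.5*I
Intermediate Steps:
M = 9416 (M = 9 + 9407 = 9416)
√(M - 22756) = √(9416 - 22756) = √(-13340) = 2*I*√3335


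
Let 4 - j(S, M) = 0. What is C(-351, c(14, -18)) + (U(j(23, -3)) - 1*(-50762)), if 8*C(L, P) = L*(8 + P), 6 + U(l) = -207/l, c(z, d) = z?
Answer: 49739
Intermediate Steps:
j(S, M) = 4 (j(S, M) = 4 - 1*0 = 4 + 0 = 4)
U(l) = -6 - 207/l
C(L, P) = L*(8 + P)/8 (C(L, P) = (L*(8 + P))/8 = L*(8 + P)/8)
C(-351, c(14, -18)) + (U(j(23, -3)) - 1*(-50762)) = (1/8)*(-351)*(8 + 14) + ((-6 - 207/4) - 1*(-50762)) = (1/8)*(-351)*22 + ((-6 - 207*1/4) + 50762) = -3861/4 + ((-6 - 207/4) + 50762) = -3861/4 + (-231/4 + 50762) = -3861/4 + 202817/4 = 49739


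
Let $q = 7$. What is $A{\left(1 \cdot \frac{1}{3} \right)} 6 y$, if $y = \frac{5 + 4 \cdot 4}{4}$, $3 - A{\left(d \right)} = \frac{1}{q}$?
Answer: $90$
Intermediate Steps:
$A{\left(d \right)} = \frac{20}{7}$ ($A{\left(d \right)} = 3 - \frac{1}{7} = \frac{20}{7}$)
$y = \frac{21}{4}$ ($y = \left(5 + 16\right) \frac{1}{4} = 21 \cdot \frac{1}{4} = \frac{21}{4} \approx 5.25$)
$A{\left(1 \cdot \frac{1}{3} \right)} 6 y = \frac{20}{7} \cdot 6 \cdot \frac{21}{4} = \frac{120}{7} \cdot \frac{21}{4} = 90$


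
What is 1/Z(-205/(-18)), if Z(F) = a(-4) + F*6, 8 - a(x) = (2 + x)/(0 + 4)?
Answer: 6/461 ≈ 0.013015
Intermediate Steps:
a(x) = 15/2 - x/4 (a(x) = 8 - (2 + x)/(0 + 4) = 8 - (2 + x)/4 = 8 - (½ + x/4) = 8 + (-½ - x/4) = 15/2 - x/4)
Z(F) = 17/2 + 6*F (Z(F) = (15/2 - ¼*(-4)) + F*6 = (15/2 + 1) + 6*F = 17/2 + 6*F)
1/Z(-205/(-18)) = 1/(17/2 + 6*(-205/(-18))) = 1/(17/2 + 6*(-205*(-1/18))) = 1/(17/2 + 6*(205/18)) = 1/(17/2 + 205/3) = 1/(461/6) = 6/461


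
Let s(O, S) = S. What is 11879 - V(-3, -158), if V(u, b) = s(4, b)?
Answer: 12037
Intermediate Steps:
V(u, b) = b
11879 - V(-3, -158) = 11879 - 1*(-158) = 11879 + 158 = 12037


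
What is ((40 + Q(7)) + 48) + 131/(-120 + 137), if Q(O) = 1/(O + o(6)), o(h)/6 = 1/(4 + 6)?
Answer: 61911/646 ≈ 95.837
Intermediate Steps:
o(h) = 3/5 (o(h) = 6/(4 + 6) = 6/10 = 6*(1/10) = 3/5)
Q(O) = 1/(3/5 + O) (Q(O) = 1/(O + 3/5) = 1/(3/5 + O))
((40 + Q(7)) + 48) + 131/(-120 + 137) = ((40 + 5/(3 + 5*7)) + 48) + 131/(-120 + 137) = ((40 + 5/(3 + 35)) + 48) + 131/17 = ((40 + 5/38) + 48) + 131*(1/17) = ((40 + 5*(1/38)) + 48) + 131/17 = ((40 + 5/38) + 48) + 131/17 = (1525/38 + 48) + 131/17 = 3349/38 + 131/17 = 61911/646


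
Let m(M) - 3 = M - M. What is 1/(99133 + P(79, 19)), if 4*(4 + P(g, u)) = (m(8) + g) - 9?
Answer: 4/396589 ≈ 1.0086e-5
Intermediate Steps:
m(M) = 3 (m(M) = 3 + (M - M) = 3 + 0 = 3)
P(g, u) = -11/2 + g/4 (P(g, u) = -4 + ((3 + g) - 9)/4 = -4 + (-6 + g)/4 = -4 + (-3/2 + g/4) = -11/2 + g/4)
1/(99133 + P(79, 19)) = 1/(99133 + (-11/2 + (¼)*79)) = 1/(99133 + (-11/2 + 79/4)) = 1/(99133 + 57/4) = 1/(396589/4) = 4/396589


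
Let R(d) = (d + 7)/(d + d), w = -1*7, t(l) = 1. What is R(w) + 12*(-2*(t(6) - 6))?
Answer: 120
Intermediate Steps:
w = -7
R(d) = (7 + d)/(2*d) (R(d) = (7 + d)/((2*d)) = (7 + d)*(1/(2*d)) = (7 + d)/(2*d))
R(w) + 12*(-2*(t(6) - 6)) = (½)*(7 - 7)/(-7) + 12*(-2*(1 - 6)) = (½)*(-⅐)*0 + 12*(-2*(-5)) = 0 + 12*10 = 0 + 120 = 120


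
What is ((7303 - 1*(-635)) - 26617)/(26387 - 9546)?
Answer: -18679/16841 ≈ -1.1091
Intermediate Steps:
((7303 - 1*(-635)) - 26617)/(26387 - 9546) = ((7303 + 635) - 26617)/16841 = (7938 - 26617)*(1/16841) = -18679*1/16841 = -18679/16841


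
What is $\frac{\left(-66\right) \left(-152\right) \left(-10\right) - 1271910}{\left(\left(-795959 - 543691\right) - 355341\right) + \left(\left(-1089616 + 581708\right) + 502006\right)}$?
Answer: $\frac{1372230}{1700893} \approx 0.80677$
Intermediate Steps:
$\frac{\left(-66\right) \left(-152\right) \left(-10\right) - 1271910}{\left(\left(-795959 - 543691\right) - 355341\right) + \left(\left(-1089616 + 581708\right) + 502006\right)} = \frac{10032 \left(-10\right) - 1271910}{\left(-1339650 - 355341\right) + \left(-507908 + 502006\right)} = \frac{-100320 - 1271910}{-1694991 - 5902} = - \frac{1372230}{-1700893} = \left(-1372230\right) \left(- \frac{1}{1700893}\right) = \frac{1372230}{1700893}$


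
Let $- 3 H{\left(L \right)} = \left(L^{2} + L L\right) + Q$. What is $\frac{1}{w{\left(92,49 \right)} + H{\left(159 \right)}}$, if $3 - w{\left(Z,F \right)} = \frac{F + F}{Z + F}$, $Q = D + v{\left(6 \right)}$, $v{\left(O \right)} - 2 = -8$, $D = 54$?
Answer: $- \frac{141}{2378345} \approx -5.9285 \cdot 10^{-5}$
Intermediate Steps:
$v{\left(O \right)} = -6$ ($v{\left(O \right)} = 2 - 8 = -6$)
$Q = 48$ ($Q = 54 - 6 = 48$)
$w{\left(Z,F \right)} = 3 - \frac{2 F}{F + Z}$ ($w{\left(Z,F \right)} = 3 - \frac{F + F}{Z + F} = 3 - \frac{2 F}{F + Z}$)
$H{\left(L \right)} = -16 - \frac{2 L^{2}}{3}$ ($H{\left(L \right)} = - \frac{\left(L^{2} + L L\right) + 48}{3} = - \frac{\left(L^{2} + L^{2}\right) + 48}{3} = - \frac{2 L^{2} + 48}{3} = - \frac{48 + 2 L^{2}}{3} = -16 - \frac{2 L^{2}}{3}$)
$\frac{1}{w{\left(92,49 \right)} + H{\left(159 \right)}} = \frac{1}{\frac{49 + 3 \cdot 92}{49 + 92} - \left(16 + \frac{2 \cdot 159^{2}}{3}\right)} = \frac{1}{\frac{49 + 276}{141} - 16870} = \frac{1}{\frac{1}{141} \cdot 325 - 16870} = \frac{1}{\frac{325}{141} - 16870} = \frac{1}{- \frac{2378345}{141}} = - \frac{141}{2378345}$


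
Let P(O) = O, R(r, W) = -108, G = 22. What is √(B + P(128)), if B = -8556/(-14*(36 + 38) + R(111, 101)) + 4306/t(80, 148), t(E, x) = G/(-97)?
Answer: I*√1541860034/286 ≈ 137.3*I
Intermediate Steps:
t(E, x) = -22/97 (t(E, x) = 22/(-97) = 22*(-1/97) = -22/97)
B = -5427727/286 (B = -8556/(-14*(36 + 38) - 108) + 4306/(-22/97) = -8556/(-14*74 - 108) + 4306*(-97/22) = -8556/(-1036 - 108) - 208841/11 = -8556/(-1144) - 208841/11 = -8556*(-1/1144) - 208841/11 = 2139/286 - 208841/11 = -5427727/286 ≈ -18978.)
√(B + P(128)) = √(-5427727/286 + 128) = √(-5391119/286) = I*√1541860034/286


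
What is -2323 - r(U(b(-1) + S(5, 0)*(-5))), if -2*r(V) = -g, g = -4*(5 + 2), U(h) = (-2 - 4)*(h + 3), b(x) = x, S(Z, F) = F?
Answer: -2309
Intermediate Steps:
U(h) = -18 - 6*h (U(h) = -6*(3 + h) = -18 - 6*h)
g = -28 (g = -4*7 = -28)
r(V) = -14 (r(V) = -(-1)*(-28)/2 = -½*28 = -14)
-2323 - r(U(b(-1) + S(5, 0)*(-5))) = -2323 - 1*(-14) = -2323 + 14 = -2309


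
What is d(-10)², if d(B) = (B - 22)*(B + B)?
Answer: 409600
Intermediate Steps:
d(B) = 2*B*(-22 + B) (d(B) = (-22 + B)*(2*B) = 2*B*(-22 + B))
d(-10)² = (2*(-10)*(-22 - 10))² = (2*(-10)*(-32))² = 640² = 409600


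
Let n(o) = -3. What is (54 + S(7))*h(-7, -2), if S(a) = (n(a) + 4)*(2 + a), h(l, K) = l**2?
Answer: 3087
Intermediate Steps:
S(a) = 2 + a (S(a) = (-3 + 4)*(2 + a) = 1*(2 + a) = 2 + a)
(54 + S(7))*h(-7, -2) = (54 + (2 + 7))*(-7)**2 = (54 + 9)*49 = 63*49 = 3087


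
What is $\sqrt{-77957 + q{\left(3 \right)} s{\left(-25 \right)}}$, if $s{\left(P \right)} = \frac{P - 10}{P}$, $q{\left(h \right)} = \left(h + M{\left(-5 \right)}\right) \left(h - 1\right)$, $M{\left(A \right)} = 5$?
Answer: $\frac{3 i \sqrt{216485}}{5} \approx 279.17 i$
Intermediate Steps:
$q{\left(h \right)} = \left(-1 + h\right) \left(5 + h\right)$ ($q{\left(h \right)} = \left(h + 5\right) \left(h - 1\right) = \left(5 + h\right) \left(-1 + h\right) = \left(-1 + h\right) \left(5 + h\right)$)
$s{\left(P \right)} = \frac{-10 + P}{P}$ ($s{\left(P \right)} = \frac{P - 10}{P} = \frac{-10 + P}{P}$)
$\sqrt{-77957 + q{\left(3 \right)} s{\left(-25 \right)}} = \sqrt{-77957 + \left(-5 + 3^{2} + 4 \cdot 3\right) \frac{-10 - 25}{-25}} = \sqrt{-77957 + \left(-5 + 9 + 12\right) \left(\left(- \frac{1}{25}\right) \left(-35\right)\right)} = \sqrt{-77957 + 16 \cdot \frac{7}{5}} = \sqrt{-77957 + \frac{112}{5}} = \sqrt{- \frac{389673}{5}} = \frac{3 i \sqrt{216485}}{5}$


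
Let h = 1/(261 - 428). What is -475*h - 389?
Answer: -64488/167 ≈ -386.16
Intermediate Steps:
h = -1/167 (h = 1/(-167) = -1/167 ≈ -0.0059880)
-475*h - 389 = -475*(-1/167) - 389 = 475/167 - 389 = -64488/167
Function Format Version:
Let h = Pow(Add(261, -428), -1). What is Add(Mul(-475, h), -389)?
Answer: Rational(-64488, 167) ≈ -386.16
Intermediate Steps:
h = Rational(-1, 167) (h = Pow(-167, -1) = Rational(-1, 167) ≈ -0.0059880)
Add(Mul(-475, h), -389) = Add(Mul(-475, Rational(-1, 167)), -389) = Add(Rational(475, 167), -389) = Rational(-64488, 167)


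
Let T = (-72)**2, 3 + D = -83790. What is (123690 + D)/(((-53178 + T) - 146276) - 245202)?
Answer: -3627/39952 ≈ -0.090784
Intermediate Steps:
D = -83793 (D = -3 - 83790 = -83793)
T = 5184
(123690 + D)/(((-53178 + T) - 146276) - 245202) = (123690 - 83793)/(((-53178 + 5184) - 146276) - 245202) = 39897/((-47994 - 146276) - 245202) = 39897/(-194270 - 245202) = 39897/(-439472) = 39897*(-1/439472) = -3627/39952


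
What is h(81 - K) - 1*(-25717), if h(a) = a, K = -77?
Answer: 25875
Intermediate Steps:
h(81 - K) - 1*(-25717) = (81 - 1*(-77)) - 1*(-25717) = (81 + 77) + 25717 = 158 + 25717 = 25875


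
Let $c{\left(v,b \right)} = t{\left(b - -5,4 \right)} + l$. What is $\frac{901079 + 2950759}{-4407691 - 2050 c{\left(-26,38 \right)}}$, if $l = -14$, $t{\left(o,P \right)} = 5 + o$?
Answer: $- \frac{3851838}{4477391} \approx -0.86029$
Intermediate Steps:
$c{\left(v,b \right)} = -4 + b$ ($c{\left(v,b \right)} = \left(5 + \left(b - -5\right)\right) - 14 = \left(5 + \left(b + 5\right)\right) - 14 = \left(5 + \left(5 + b\right)\right) - 14 = \left(10 + b\right) - 14 = -4 + b$)
$\frac{901079 + 2950759}{-4407691 - 2050 c{\left(-26,38 \right)}} = \frac{901079 + 2950759}{-4407691 - 2050 \left(-4 + 38\right)} = \frac{3851838}{-4407691 - 69700} = \frac{3851838}{-4477391} = 3851838 \left(- \frac{1}{4477391}\right) = - \frac{3851838}{4477391}$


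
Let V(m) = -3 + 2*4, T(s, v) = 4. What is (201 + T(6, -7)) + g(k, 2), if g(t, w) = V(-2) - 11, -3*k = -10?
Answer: 199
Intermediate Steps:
k = 10/3 (k = -⅓*(-10) = 10/3 ≈ 3.3333)
V(m) = 5 (V(m) = -3 + 8 = 5)
g(t, w) = -6 (g(t, w) = 5 - 11 = -6)
(201 + T(6, -7)) + g(k, 2) = (201 + 4) - 6 = 205 - 6 = 199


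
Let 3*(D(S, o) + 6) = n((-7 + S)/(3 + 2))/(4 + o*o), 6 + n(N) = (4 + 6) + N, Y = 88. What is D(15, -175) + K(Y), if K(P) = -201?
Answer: -95103017/459435 ≈ -207.00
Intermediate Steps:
n(N) = 4 + N (n(N) = -6 + ((4 + 6) + N) = -6 + (10 + N) = 4 + N)
D(S, o) = -6 + (13/5 + S/5)/(3*(4 + o²)) (D(S, o) = -6 + ((4 + (-7 + S)/(3 + 2))/(4 + o*o))/3 = -6 + ((4 + (-7 + S)/5)/(4 + o²))/3 = -6 + ((4 + (-7 + S)*(⅕))/(4 + o²))/3 = -6 + ((4 + (-7/5 + S/5))/(4 + o²))/3 = -6 + ((13/5 + S/5)/(4 + o²))/3 = -6 + (13/5 + S/5)/(3*(4 + o²)))
D(15, -175) + K(Y) = (-347 + 15 - 90*(-175)²)/(15*(4 + (-175)²)) - 201 = (-347 + 15 - 90*30625)/(15*(4 + 30625)) - 201 = (1/15)*(-347 + 15 - 2756250)/30629 - 201 = (1/15)*(1/30629)*(-2756582) - 201 = -2756582/459435 - 201 = -95103017/459435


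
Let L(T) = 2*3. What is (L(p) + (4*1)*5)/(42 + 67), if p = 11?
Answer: 26/109 ≈ 0.23853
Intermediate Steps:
L(T) = 6
(L(p) + (4*1)*5)/(42 + 67) = (6 + (4*1)*5)/(42 + 67) = (6 + 4*5)/109 = (6 + 20)/109 = (1/109)*26 = 26/109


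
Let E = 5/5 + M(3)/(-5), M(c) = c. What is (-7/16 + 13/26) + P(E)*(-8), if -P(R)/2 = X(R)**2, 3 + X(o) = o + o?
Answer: 31001/400 ≈ 77.502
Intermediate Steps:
X(o) = -3 + 2*o (X(o) = -3 + (o + o) = -3 + 2*o)
E = 2/5 (E = 5/5 + 3/(-5) = 5*(1/5) + 3*(-1/5) = 1 - 3/5 = 2/5 ≈ 0.40000)
P(R) = -2*(-3 + 2*R)**2
(-7/16 + 13/26) + P(E)*(-8) = (-7/16 + 13/26) - 2*(-3 + 2*(2/5))**2*(-8) = (-7*1/16 + 13*(1/26)) - 2*(-3 + 4/5)**2*(-8) = (-7/16 + 1/2) - 2*(-11/5)**2*(-8) = 1/16 - 2*121/25*(-8) = 1/16 - 242/25*(-8) = 1/16 + 1936/25 = 31001/400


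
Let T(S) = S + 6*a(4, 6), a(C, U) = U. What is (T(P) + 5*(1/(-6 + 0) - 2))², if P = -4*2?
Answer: 10609/36 ≈ 294.69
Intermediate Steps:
P = -8
T(S) = 36 + S (T(S) = S + 6*6 = S + 36 = 36 + S)
(T(P) + 5*(1/(-6 + 0) - 2))² = ((36 - 8) + 5*(1/(-6 + 0) - 2))² = (28 + 5*(1/(-6) - 2))² = (28 + 5*(-⅙ - 2))² = (28 + 5*(-13/6))² = (28 - 65/6)² = (103/6)² = 10609/36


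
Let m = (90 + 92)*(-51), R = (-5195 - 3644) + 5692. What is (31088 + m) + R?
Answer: 18659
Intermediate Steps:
R = -3147 (R = -8839 + 5692 = -3147)
m = -9282 (m = 182*(-51) = -9282)
(31088 + m) + R = (31088 - 9282) - 3147 = 21806 - 3147 = 18659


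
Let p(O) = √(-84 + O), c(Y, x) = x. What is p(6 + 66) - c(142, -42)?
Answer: 42 + 2*I*√3 ≈ 42.0 + 3.4641*I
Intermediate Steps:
p(6 + 66) - c(142, -42) = √(-84 + (6 + 66)) - 1*(-42) = √(-84 + 72) + 42 = √(-12) + 42 = 2*I*√3 + 42 = 42 + 2*I*√3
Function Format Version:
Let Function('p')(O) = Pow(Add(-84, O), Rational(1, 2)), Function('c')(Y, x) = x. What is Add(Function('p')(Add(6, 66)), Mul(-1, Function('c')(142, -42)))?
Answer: Add(42, Mul(2, I, Pow(3, Rational(1, 2)))) ≈ Add(42.000, Mul(3.4641, I))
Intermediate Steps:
Add(Function('p')(Add(6, 66)), Mul(-1, Function('c')(142, -42))) = Add(Pow(Add(-84, Add(6, 66)), Rational(1, 2)), Mul(-1, -42)) = Add(Pow(Add(-84, 72), Rational(1, 2)), 42) = Add(Pow(-12, Rational(1, 2)), 42) = Add(Mul(2, I, Pow(3, Rational(1, 2))), 42) = Add(42, Mul(2, I, Pow(3, Rational(1, 2))))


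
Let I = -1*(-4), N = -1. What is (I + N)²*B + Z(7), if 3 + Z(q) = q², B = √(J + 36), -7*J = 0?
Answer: 100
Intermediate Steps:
J = 0 (J = -⅐*0 = 0)
I = 4
B = 6 (B = √(0 + 36) = √36 = 6)
Z(q) = -3 + q²
(I + N)²*B + Z(7) = (4 - 1)²*6 + (-3 + 7²) = 3²*6 + (-3 + 49) = 9*6 + 46 = 54 + 46 = 100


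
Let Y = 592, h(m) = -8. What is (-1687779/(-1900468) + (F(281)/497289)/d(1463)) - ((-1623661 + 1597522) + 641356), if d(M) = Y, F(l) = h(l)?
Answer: -581429569663456235/945081831252 ≈ -6.1522e+5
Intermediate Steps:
F(l) = -8
d(M) = 592
(-1687779/(-1900468) + (F(281)/497289)/d(1463)) - ((-1623661 + 1597522) + 641356) = (-1687779/(-1900468) - 8/497289/592) - ((-1623661 + 1597522) + 641356) = (-1687779*(-1/1900468) - 8*1/497289*(1/592)) - (-26139 + 641356) = (1687779/1900468 - 8/497289*1/592) - 1*615217 = (1687779/1900468 - 1/36799386) - 615217 = 839313905449/945081831252 - 615217 = -581429569663456235/945081831252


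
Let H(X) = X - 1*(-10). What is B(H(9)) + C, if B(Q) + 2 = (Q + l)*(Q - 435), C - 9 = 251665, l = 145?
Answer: 183448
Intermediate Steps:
H(X) = 10 + X (H(X) = X + 10 = 10 + X)
C = 251674 (C = 9 + 251665 = 251674)
B(Q) = -2 + (-435 + Q)*(145 + Q) (B(Q) = -2 + (Q + 145)*(Q - 435) = -2 + (145 + Q)*(-435 + Q) = -2 + (-435 + Q)*(145 + Q))
B(H(9)) + C = (-63077 + (10 + 9)² - 290*(10 + 9)) + 251674 = (-63077 + 19² - 290*19) + 251674 = (-63077 + 361 - 5510) + 251674 = -68226 + 251674 = 183448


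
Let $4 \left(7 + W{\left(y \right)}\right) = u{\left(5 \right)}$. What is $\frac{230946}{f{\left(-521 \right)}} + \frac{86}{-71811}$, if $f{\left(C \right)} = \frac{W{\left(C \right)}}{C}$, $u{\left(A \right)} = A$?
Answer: $\frac{34562021319326}{1651653} \approx 2.0926 \cdot 10^{7}$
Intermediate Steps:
$W{\left(y \right)} = - \frac{23}{4}$ ($W{\left(y \right)} = -7 + \frac{1}{4} \cdot 5 = -7 + \frac{5}{4} = - \frac{23}{4}$)
$f{\left(C \right)} = - \frac{23}{4 C}$
$\frac{230946}{f{\left(-521 \right)}} + \frac{86}{-71811} = \frac{230946}{\left(- \frac{23}{4}\right) \frac{1}{-521}} + \frac{86}{-71811} = \frac{230946}{\left(- \frac{23}{4}\right) \left(- \frac{1}{521}\right)} + 86 \left(- \frac{1}{71811}\right) = \frac{230946}{\frac{23}{2084}} - \frac{86}{71811} = 230946 \cdot \frac{2084}{23} - \frac{86}{71811} = \frac{481291464}{23} - \frac{86}{71811} = \frac{34562021319326}{1651653}$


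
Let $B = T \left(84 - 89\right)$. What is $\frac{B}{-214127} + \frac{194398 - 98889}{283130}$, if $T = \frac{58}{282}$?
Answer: $\frac{2883639899513}{8548234628910} \approx 0.33734$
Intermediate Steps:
$T = \frac{29}{141}$ ($T = 58 \cdot \frac{1}{282} = \frac{29}{141} \approx 0.20567$)
$B = - \frac{145}{141}$ ($B = \frac{29 \left(84 - 89\right)}{141} = \frac{29}{141} \left(-5\right) = - \frac{145}{141} \approx -1.0284$)
$\frac{B}{-214127} + \frac{194398 - 98889}{283130} = - \frac{145}{141 \left(-214127\right)} + \frac{194398 - 98889}{283130} = \left(- \frac{145}{141}\right) \left(- \frac{1}{214127}\right) + \left(194398 - 98889\right) \frac{1}{283130} = \frac{145}{30191907} + 95509 \cdot \frac{1}{283130} = \frac{145}{30191907} + \frac{95509}{283130} = \frac{2883639899513}{8548234628910}$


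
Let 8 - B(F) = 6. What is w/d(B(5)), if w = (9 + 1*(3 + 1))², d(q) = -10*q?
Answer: -169/20 ≈ -8.4500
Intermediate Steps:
B(F) = 2 (B(F) = 8 - 1*6 = 8 - 6 = 2)
w = 169 (w = (9 + 1*4)² = (9 + 4)² = 13² = 169)
w/d(B(5)) = 169/((-10*2)) = 169/(-20) = 169*(-1/20) = -169/20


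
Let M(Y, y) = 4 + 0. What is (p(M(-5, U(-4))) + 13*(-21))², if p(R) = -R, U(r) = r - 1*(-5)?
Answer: 76729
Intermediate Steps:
U(r) = 5 + r (U(r) = r + 5 = 5 + r)
M(Y, y) = 4
(p(M(-5, U(-4))) + 13*(-21))² = (-1*4 + 13*(-21))² = (-4 - 273)² = (-277)² = 76729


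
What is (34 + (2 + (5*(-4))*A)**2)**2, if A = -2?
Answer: 3232804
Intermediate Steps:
(34 + (2 + (5*(-4))*A)**2)**2 = (34 + (2 + (5*(-4))*(-2))**2)**2 = (34 + (2 - 20*(-2))**2)**2 = (34 + (2 + 40)**2)**2 = (34 + 42**2)**2 = (34 + 1764)**2 = 1798**2 = 3232804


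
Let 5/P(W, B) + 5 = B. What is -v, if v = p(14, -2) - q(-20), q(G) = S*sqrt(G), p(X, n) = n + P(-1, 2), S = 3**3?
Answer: 11/3 + 54*I*sqrt(5) ≈ 3.6667 + 120.75*I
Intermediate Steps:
S = 27
P(W, B) = 5/(-5 + B)
p(X, n) = -5/3 + n (p(X, n) = n + 5/(-5 + 2) = n + 5/(-3) = n + 5*(-1/3) = n - 5/3 = -5/3 + n)
q(G) = 27*sqrt(G)
v = -11/3 - 54*I*sqrt(5) (v = (-5/3 - 2) - 27*sqrt(-20) = -11/3 - 27*2*I*sqrt(5) = -11/3 - 54*I*sqrt(5) ≈ -3.6667 - 120.75*I)
-v = -(-11/3 - 54*I*sqrt(5)) = 11/3 + 54*I*sqrt(5)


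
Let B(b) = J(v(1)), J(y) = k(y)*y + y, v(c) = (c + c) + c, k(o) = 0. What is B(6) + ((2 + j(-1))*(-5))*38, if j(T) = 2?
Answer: -757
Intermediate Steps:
v(c) = 3*c (v(c) = 2*c + c = 3*c)
J(y) = y (J(y) = 0*y + y = 0 + y = y)
B(b) = 3 (B(b) = 3*1 = 3)
B(6) + ((2 + j(-1))*(-5))*38 = 3 + ((2 + 2)*(-5))*38 = 3 + (4*(-5))*38 = 3 - 20*38 = 3 - 760 = -757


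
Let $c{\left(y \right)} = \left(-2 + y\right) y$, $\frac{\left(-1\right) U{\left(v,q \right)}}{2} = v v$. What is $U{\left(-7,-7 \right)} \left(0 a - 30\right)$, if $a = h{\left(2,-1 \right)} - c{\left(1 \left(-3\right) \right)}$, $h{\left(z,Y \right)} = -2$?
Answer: $2940$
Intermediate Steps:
$U{\left(v,q \right)} = - 2 v^{2}$ ($U{\left(v,q \right)} = - 2 v v = - 2 v^{2}$)
$c{\left(y \right)} = y \left(-2 + y\right)$
$a = -17$ ($a = -2 - 1 \left(-3\right) \left(-2 + 1 \left(-3\right)\right) = -2 - - 3 \left(-2 - 3\right) = -2 - \left(-3\right) \left(-5\right) = -2 - 15 = -17$)
$U{\left(-7,-7 \right)} \left(0 a - 30\right) = - 2 \left(-7\right)^{2} \left(0 \left(-17\right) - 30\right) = \left(-2\right) 49 \left(0 - 30\right) = \left(-98\right) \left(-30\right) = 2940$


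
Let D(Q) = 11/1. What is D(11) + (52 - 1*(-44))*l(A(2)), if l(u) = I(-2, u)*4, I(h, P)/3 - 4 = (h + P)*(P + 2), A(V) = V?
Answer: 4619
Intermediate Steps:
D(Q) = 11 (D(Q) = 11*1 = 11)
I(h, P) = 12 + 3*(2 + P)*(P + h) (I(h, P) = 12 + 3*((h + P)*(P + 2)) = 12 + 3*((P + h)*(2 + P)) = 12 + 3*((2 + P)*(P + h)) = 12 + 3*(2 + P)*(P + h))
l(u) = 12*u² (l(u) = (12 + 3*u² + 6*u + 6*(-2) + 3*u*(-2))*4 = (12 + 3*u² + 6*u - 12 - 6*u)*4 = (3*u²)*4 = 12*u²)
D(11) + (52 - 1*(-44))*l(A(2)) = 11 + (52 - 1*(-44))*(12*2²) = 11 + (52 + 44)*(12*4) = 11 + 96*48 = 11 + 4608 = 4619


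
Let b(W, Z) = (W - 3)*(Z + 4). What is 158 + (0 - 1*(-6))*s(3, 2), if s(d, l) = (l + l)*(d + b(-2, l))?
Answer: -490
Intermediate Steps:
b(W, Z) = (-3 + W)*(4 + Z)
s(d, l) = 2*l*(-20 + d - 5*l) (s(d, l) = (l + l)*(d + (-12 - 3*l + 4*(-2) - 2*l)) = (2*l)*(d + (-12 - 3*l - 8 - 2*l)) = (2*l)*(d + (-20 - 5*l)) = (2*l)*(-20 + d - 5*l) = 2*l*(-20 + d - 5*l))
158 + (0 - 1*(-6))*s(3, 2) = 158 + (0 - 1*(-6))*(2*2*(-20 + 3 - 5*2)) = 158 + (0 + 6)*(2*2*(-20 + 3 - 10)) = 158 + 6*(2*2*(-27)) = 158 + 6*(-108) = 158 - 648 = -490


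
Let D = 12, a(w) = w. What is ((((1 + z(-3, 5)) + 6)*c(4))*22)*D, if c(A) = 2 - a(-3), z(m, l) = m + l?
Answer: 11880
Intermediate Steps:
z(m, l) = l + m
c(A) = 5 (c(A) = 2 - 1*(-3) = 2 + 3 = 5)
((((1 + z(-3, 5)) + 6)*c(4))*22)*D = ((((1 + (5 - 3)) + 6)*5)*22)*12 = ((((1 + 2) + 6)*5)*22)*12 = (((3 + 6)*5)*22)*12 = ((9*5)*22)*12 = (45*22)*12 = 990*12 = 11880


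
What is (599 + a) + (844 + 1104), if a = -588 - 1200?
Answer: 759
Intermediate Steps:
a = -1788
(599 + a) + (844 + 1104) = (599 - 1788) + (844 + 1104) = -1189 + 1948 = 759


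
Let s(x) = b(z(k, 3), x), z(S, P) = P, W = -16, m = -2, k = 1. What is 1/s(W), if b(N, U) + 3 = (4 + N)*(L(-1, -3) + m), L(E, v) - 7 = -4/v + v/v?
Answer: 3/145 ≈ 0.020690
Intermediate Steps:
L(E, v) = 8 - 4/v (L(E, v) = 7 + (-4/v + v/v) = 7 + (-4/v + 1) = 7 + (1 - 4/v) = 8 - 4/v)
b(N, U) = 79/3 + 22*N/3 (b(N, U) = -3 + (4 + N)*((8 - 4/(-3)) - 2) = -3 + (4 + N)*((8 - 4*(-⅓)) - 2) = -3 + (4 + N)*((8 + 4/3) - 2) = -3 + (4 + N)*(28/3 - 2) = -3 + (4 + N)*(22/3) = -3 + (88/3 + 22*N/3) = 79/3 + 22*N/3)
s(x) = 145/3 (s(x) = 79/3 + (22/3)*3 = 79/3 + 22 = 145/3)
1/s(W) = 1/(145/3) = 3/145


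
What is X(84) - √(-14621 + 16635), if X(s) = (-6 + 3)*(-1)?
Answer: 3 - √2014 ≈ -41.878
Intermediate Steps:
X(s) = 3 (X(s) = -3*(-1) = 3)
X(84) - √(-14621 + 16635) = 3 - √(-14621 + 16635) = 3 - √2014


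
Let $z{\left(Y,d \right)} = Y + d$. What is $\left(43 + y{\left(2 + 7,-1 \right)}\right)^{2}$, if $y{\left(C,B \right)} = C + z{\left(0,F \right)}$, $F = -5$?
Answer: $2209$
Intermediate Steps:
$y{\left(C,B \right)} = -5 + C$ ($y{\left(C,B \right)} = C + \left(0 - 5\right) = C - 5 = -5 + C$)
$\left(43 + y{\left(2 + 7,-1 \right)}\right)^{2} = \left(43 + \left(-5 + \left(2 + 7\right)\right)\right)^{2} = \left(43 + \left(-5 + 9\right)\right)^{2} = \left(43 + 4\right)^{2} = 47^{2} = 2209$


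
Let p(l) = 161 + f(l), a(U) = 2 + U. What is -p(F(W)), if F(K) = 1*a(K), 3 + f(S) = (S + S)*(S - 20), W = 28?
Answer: -758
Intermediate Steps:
f(S) = -3 + 2*S*(-20 + S) (f(S) = -3 + (S + S)*(S - 20) = -3 + (2*S)*(-20 + S) = -3 + 2*S*(-20 + S))
F(K) = 2 + K (F(K) = 1*(2 + K) = 2 + K)
p(l) = 158 - 40*l + 2*l² (p(l) = 161 + (-3 - 40*l + 2*l²) = 158 - 40*l + 2*l²)
-p(F(W)) = -(158 - 40*(2 + 28) + 2*(2 + 28)²) = -(158 - 40*30 + 2*30²) = -(158 - 1200 + 2*900) = -(158 - 1200 + 1800) = -1*758 = -758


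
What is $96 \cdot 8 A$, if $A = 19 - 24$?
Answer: $-3840$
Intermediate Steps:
$A = -5$ ($A = 19 - 24 = -5$)
$96 \cdot 8 A = 96 \cdot 8 \left(-5\right) = 768 \left(-5\right) = -3840$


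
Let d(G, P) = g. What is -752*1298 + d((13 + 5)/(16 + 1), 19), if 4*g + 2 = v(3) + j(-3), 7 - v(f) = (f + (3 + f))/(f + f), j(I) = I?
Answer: -7808767/8 ≈ -9.7610e+5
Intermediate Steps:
v(f) = 7 - (3 + 2*f)/(2*f) (v(f) = 7 - (f + (3 + f))/(f + f) = 7 - (3 + 2*f)/(2*f))
g = 1/8 (g = -1/2 + ((6 - 3/2/3) - 3)/4 = -1/2 + ((6 - 3/2*1/3) - 3)/4 = -1/2 + ((6 - 1/2) - 3)/4 = -1/2 + (11/2 - 3)/4 = -1/2 + (1/4)*(5/2) = -1/2 + 5/8 = 1/8 ≈ 0.12500)
d(G, P) = 1/8
-752*1298 + d((13 + 5)/(16 + 1), 19) = -752*1298 + 1/8 = -976096 + 1/8 = -7808767/8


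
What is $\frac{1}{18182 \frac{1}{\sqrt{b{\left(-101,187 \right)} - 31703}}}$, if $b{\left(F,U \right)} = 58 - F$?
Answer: $\frac{i \sqrt{7886}}{9091} \approx 0.0097682 i$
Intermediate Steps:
$\frac{1}{18182 \frac{1}{\sqrt{b{\left(-101,187 \right)} - 31703}}} = \frac{1}{18182 \frac{1}{\sqrt{\left(58 - -101\right) - 31703}}} = \frac{1}{18182 \frac{1}{\sqrt{\left(58 + 101\right) - 31703}}} = \frac{1}{18182 \frac{1}{\sqrt{159 - 31703}}} = \frac{1}{18182 \frac{1}{\sqrt{-31544}}} = \frac{1}{18182 \frac{1}{2 i \sqrt{7886}}} = \frac{1}{18182 \left(- \frac{i \sqrt{7886}}{15772}\right)} = \frac{1}{\left(- \frac{9091}{7886}\right) i \sqrt{7886}} = \frac{i \sqrt{7886}}{9091}$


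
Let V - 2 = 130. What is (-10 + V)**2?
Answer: 14884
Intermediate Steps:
V = 132 (V = 2 + 130 = 132)
(-10 + V)**2 = (-10 + 132)**2 = 122**2 = 14884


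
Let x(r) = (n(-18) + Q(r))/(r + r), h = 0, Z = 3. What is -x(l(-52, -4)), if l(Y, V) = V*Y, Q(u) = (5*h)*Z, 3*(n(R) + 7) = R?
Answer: 1/32 ≈ 0.031250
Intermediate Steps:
n(R) = -7 + R/3
Q(u) = 0 (Q(u) = (5*0)*3 = 0*3 = 0)
x(r) = -13/(2*r) (x(r) = ((-7 + (⅓)*(-18)) + 0)/(r + r) = ((-7 - 6) + 0)/((2*r)) = (-13 + 0)*(1/(2*r)) = -13/(2*r))
-x(l(-52, -4)) = -(-13)/(2*((-4*(-52)))) = -(-13)/(2*208) = -1*(-1/32) = 1/32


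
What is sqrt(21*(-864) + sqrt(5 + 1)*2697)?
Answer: sqrt(-18144 + 2697*sqrt(6)) ≈ 107.41*I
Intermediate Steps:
sqrt(21*(-864) + sqrt(5 + 1)*2697) = sqrt(-18144 + sqrt(6)*2697) = sqrt(-18144 + 2697*sqrt(6))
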